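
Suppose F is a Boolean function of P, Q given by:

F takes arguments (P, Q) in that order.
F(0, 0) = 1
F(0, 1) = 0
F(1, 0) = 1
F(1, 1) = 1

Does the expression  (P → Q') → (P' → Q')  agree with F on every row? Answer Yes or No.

Yes

Evaluate (P → Q') → (P' → Q') on each row and compare to F:
  P=0, Q=0: formula gives 1, F = 1 ✓
  P=0, Q=1: formula gives 0, F = 0 ✓
  P=1, Q=0: formula gives 1, F = 1 ✓
  P=1, Q=1: formula gives 1, F = 1 ✓
No disagreement on any input; they are logically equivalent.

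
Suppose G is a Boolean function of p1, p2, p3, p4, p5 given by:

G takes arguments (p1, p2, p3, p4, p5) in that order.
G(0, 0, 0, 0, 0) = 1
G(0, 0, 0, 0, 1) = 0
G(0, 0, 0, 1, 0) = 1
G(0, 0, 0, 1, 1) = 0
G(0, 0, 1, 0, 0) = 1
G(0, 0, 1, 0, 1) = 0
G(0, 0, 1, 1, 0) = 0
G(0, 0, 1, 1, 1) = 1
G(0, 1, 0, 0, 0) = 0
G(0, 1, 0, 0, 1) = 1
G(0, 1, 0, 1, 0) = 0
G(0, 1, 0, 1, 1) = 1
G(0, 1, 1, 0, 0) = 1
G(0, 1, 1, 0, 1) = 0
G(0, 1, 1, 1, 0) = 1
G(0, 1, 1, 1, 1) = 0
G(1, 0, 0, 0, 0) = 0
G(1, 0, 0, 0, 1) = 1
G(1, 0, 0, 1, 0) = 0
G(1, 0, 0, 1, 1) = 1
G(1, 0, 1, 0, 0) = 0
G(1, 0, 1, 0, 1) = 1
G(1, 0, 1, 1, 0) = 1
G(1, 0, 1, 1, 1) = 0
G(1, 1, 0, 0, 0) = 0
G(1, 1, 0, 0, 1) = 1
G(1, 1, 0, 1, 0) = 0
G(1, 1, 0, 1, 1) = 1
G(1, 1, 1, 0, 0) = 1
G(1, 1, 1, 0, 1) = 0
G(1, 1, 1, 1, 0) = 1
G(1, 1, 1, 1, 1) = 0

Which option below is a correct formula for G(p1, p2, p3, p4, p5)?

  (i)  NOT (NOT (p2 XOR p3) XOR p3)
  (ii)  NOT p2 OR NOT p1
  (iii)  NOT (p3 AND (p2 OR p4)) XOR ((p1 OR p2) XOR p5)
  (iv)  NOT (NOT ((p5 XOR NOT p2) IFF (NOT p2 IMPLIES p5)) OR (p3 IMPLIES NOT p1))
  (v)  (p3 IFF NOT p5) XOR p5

iii

(i) fails at (0,0,0,0,0): the formula yields 0, G is 1.
(ii) fails at (0,0,0,0,1): the formula yields 1, G is 0.
(iv) fails at (0,0,0,0,0): the formula yields 0, G is 1.
(v) fails at (0,0,0,0,0): the formula yields 0, G is 1.
Only (iii) survives; checking it on all 32 rows confirms it matches G.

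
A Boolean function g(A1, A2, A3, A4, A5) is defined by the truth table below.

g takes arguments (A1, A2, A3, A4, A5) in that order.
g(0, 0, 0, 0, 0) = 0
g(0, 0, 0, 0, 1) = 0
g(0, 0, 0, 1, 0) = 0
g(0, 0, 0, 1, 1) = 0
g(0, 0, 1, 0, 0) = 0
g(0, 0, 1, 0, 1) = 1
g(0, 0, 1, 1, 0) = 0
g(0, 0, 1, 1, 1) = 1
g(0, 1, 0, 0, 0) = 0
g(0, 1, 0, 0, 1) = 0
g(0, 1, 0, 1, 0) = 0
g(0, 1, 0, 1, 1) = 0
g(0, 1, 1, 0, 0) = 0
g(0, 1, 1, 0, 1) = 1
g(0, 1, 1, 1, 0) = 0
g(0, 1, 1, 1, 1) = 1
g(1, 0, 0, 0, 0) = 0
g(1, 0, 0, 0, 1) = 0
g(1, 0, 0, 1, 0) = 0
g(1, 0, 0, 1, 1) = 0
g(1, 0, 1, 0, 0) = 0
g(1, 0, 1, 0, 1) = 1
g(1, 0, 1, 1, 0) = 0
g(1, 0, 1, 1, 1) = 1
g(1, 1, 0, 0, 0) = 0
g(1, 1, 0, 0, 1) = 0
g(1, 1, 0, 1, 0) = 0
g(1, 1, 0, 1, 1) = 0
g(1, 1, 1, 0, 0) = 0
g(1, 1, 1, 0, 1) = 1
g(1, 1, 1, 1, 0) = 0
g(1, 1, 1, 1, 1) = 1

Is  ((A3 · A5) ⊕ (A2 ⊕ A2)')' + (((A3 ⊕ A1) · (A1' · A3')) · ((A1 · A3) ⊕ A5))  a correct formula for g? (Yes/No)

Check the formula against g row by row:
  A1=0, A2=0, A3=0, A4=0, A5=0: formula gives 0, g = 0 ✓
  A1=0, A2=0, A3=0, A4=0, A5=1: formula gives 0, g = 0 ✓
  A1=0, A2=0, A3=0, A4=1, A5=0: formula gives 0, g = 0 ✓
  A1=0, A2=0, A3=0, A4=1, A5=1: formula gives 0, g = 0 ✓
  …and likewise for the remaining 28 rows.
Every row agrees, so the formula is equivalent.

Yes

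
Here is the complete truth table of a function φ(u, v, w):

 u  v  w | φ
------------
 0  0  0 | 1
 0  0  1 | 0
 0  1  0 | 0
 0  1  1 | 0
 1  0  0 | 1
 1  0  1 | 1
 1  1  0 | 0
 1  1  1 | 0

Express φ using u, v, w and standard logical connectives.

φ(u, v, w) = (((NOT u AND NOT v) AND NOT w) OR ((u AND NOT v) AND NOT w)) OR ((u AND NOT v) AND w)

Collect the rows where φ=1 — (0,0,0), (1,0,0), (1,0,1) — and write one minterm per row: ¬u·¬v·¬w, u·¬v·¬w, u·¬v·w. Their union (logical OR) reproduces the table exactly.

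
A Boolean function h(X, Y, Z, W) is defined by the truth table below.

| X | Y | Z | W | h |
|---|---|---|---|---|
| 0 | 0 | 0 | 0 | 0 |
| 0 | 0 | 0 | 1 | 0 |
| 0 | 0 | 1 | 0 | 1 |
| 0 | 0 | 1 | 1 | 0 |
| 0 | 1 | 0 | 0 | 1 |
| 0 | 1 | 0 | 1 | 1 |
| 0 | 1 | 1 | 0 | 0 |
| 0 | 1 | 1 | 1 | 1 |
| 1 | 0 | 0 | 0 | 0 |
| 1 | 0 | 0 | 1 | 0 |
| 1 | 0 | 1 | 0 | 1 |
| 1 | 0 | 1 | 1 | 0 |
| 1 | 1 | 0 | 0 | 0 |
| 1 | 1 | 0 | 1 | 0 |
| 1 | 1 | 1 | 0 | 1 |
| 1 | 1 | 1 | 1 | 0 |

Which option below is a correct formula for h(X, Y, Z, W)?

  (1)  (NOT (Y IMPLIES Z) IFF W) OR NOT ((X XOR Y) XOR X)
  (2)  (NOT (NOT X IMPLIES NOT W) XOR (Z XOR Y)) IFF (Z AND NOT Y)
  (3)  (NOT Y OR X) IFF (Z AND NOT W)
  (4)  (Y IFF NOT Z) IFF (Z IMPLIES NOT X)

3

(1) disagrees with h on (0,0,0,0) (formula → 1, table → 0); rule it out.
(2) disagrees with h on (0,0,0,0) (formula → 1, table → 0); rule it out.
(4) disagrees with h on (0,0,1,1) (formula → 1, table → 0); rule it out.
Only (3) survives; checking it on all 16 rows confirms it matches h.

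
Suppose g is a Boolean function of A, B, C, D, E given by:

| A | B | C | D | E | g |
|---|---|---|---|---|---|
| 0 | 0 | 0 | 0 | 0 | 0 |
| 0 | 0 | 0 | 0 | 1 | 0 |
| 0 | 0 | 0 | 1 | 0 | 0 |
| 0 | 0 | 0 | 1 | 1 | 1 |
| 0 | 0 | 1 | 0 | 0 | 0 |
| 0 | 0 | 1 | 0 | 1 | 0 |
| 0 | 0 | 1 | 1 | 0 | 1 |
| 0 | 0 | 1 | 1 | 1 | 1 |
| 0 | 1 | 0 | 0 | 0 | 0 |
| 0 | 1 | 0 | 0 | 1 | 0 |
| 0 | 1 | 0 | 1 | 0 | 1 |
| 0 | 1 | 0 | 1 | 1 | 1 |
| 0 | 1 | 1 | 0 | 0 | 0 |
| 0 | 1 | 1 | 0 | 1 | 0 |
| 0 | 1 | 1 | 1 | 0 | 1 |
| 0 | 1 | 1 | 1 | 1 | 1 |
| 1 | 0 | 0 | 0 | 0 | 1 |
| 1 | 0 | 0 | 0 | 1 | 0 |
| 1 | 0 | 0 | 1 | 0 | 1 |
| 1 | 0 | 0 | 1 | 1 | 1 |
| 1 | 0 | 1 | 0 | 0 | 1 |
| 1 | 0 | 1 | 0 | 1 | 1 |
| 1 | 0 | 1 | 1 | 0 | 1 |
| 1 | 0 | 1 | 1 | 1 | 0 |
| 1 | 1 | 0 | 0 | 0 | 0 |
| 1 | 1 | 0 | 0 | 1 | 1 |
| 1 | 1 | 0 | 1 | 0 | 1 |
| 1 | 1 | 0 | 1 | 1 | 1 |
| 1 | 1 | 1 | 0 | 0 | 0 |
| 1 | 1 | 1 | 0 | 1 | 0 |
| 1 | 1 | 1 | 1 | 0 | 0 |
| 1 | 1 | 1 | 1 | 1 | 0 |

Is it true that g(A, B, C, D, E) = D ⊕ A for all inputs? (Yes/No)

Test each input against both g and the formula:
  A=0, B=0, C=0, D=0, E=0: formula gives 0, g = 0 ✓
  A=0, B=0, C=0, D=0, E=1: formula gives 0, g = 0 ✓
  A=0, B=0, C=0, D=1, E=0: formula gives 1, but g = 0 ✗
A single disagreement suffices: at (0,0,0,1,0) they differ, so the formula does not compute g.

No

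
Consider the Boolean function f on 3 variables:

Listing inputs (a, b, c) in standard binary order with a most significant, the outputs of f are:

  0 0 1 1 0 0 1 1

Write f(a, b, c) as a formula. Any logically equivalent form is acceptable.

The output simply equals b.

f(a, b, c) = b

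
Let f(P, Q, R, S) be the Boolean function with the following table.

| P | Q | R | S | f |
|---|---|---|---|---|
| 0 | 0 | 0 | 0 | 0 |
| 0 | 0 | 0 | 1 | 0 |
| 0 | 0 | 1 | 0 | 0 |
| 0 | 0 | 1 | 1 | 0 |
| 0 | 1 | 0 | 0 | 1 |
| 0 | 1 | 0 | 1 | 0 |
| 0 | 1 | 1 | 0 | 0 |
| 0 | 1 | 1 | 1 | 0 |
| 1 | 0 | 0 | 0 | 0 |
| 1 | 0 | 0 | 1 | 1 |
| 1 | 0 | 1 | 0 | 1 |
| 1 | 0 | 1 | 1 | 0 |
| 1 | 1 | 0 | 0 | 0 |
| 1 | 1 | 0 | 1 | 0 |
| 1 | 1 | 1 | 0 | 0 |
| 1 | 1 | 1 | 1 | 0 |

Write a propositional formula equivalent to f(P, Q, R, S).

The 1-rows are (0,1,0,0), (1,0,0,1), (1,0,1,0). Each contributes one minterm — ¬P·Q·¬R·¬S; P·¬Q·¬R·S; P·¬Q·R·¬S — and their disjunction is a sum-of-products form of f.

f(P, Q, R, S) = ((((NOT P AND Q) AND NOT R) AND NOT S) OR (((P AND NOT Q) AND NOT R) AND S)) OR (((P AND NOT Q) AND R) AND NOT S)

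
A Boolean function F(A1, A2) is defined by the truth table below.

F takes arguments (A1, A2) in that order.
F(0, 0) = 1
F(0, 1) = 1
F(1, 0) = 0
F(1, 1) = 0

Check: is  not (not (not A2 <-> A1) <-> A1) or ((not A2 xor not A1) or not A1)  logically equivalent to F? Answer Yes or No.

Evaluate not (not (not A2 <-> A1) <-> A1) or ((not A2 xor not A1) or not A1) on each row and compare to F:
  A1=0, A2=0: formula gives 1, F = 1 ✓
  A1=0, A2=1: formula gives 1, F = 1 ✓
  A1=1, A2=0: formula gives 1, but F = 0 ✗
Row (1,0) is a counterexample, so the formula is not equivalent to F.

No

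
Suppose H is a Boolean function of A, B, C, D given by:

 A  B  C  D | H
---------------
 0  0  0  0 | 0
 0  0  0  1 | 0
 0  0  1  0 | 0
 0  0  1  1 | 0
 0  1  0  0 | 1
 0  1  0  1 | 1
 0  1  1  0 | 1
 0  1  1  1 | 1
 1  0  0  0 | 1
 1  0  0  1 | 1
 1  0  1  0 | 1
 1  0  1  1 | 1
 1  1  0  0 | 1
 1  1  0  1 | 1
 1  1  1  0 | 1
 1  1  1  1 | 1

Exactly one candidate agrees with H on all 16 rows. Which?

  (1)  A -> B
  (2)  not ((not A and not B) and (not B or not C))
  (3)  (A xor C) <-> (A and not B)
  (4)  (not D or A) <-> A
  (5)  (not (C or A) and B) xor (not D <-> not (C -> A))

(1) disagrees with H on (0,0,0,0) (formula → 1, table → 0); rule it out.
(3) disagrees with H on (0,0,0,0) (formula → 1, table → 0); rule it out.
(4) disagrees with H on (0,0,0,1) (formula → 1, table → 0); rule it out.
(5) disagrees with H on (0,0,0,1) (formula → 1, table → 0); rule it out.
That leaves (2). Evaluating it on every row reproduces the table of H exactly.

2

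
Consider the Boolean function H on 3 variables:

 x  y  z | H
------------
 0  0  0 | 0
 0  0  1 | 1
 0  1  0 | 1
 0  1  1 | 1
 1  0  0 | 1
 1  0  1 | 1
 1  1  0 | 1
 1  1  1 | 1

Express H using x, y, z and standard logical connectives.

The output is 1 whenever at least one input is 1 — the OR of all inputs.

H(x, y, z) = (x | y) | z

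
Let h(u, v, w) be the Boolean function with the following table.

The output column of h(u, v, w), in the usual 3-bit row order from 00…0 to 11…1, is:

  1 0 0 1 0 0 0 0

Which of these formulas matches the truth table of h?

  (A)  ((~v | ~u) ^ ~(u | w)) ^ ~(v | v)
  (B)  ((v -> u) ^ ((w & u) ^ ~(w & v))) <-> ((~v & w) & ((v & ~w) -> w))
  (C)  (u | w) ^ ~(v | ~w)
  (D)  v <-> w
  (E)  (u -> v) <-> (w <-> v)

A

(B) disagrees with h on (1,0,0) (formula → 1, table → 0); rule it out.
(C) disagrees with h on (0,0,0) (formula → 0, table → 1); rule it out.
(D) disagrees with h on (1,0,0) (formula → 1, table → 0); rule it out.
(E) disagrees with h on (1,0,1) (formula → 1, table → 0); rule it out.
That leaves (A). Evaluating it on every row reproduces the table of h exactly.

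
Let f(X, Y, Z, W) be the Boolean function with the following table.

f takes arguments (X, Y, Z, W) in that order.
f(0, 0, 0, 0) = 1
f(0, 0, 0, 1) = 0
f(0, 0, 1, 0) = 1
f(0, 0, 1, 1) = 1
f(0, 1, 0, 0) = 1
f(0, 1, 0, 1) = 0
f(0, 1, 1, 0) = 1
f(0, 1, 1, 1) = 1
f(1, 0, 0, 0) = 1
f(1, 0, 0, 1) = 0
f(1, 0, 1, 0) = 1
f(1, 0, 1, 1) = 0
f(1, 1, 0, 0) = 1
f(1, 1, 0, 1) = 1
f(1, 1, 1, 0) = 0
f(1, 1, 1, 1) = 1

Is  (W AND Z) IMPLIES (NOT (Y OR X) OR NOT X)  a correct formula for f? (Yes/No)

Check the formula against f row by row:
  X=0, Y=0, Z=0, W=0: formula gives 1, f = 1 ✓
  X=0, Y=0, Z=0, W=1: formula gives 1, but f = 0 ✗
A single disagreement suffices: at (0,0,0,1) they differ, so the formula does not compute f.

No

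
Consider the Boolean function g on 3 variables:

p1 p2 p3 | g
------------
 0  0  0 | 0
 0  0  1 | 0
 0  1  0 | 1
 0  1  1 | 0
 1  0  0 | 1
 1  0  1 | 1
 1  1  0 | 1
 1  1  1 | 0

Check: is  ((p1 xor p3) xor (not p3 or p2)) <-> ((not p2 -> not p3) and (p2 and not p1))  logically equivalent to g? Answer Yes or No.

Check the formula against g row by row:
  p1=0, p2=0, p3=0: formula gives 0, g = 0 ✓
  p1=0, p2=0, p3=1: formula gives 0, g = 0 ✓
  p1=0, p2=1, p3=0: formula gives 1, g = 1 ✓
  p1=0, p2=1, p3=1: formula gives 0, g = 0 ✓
  p1=1, p2=0, p3=0: formula gives 1, g = 1 ✓
  …and likewise for the remaining 3 rows.
Every row agrees, so the formula is equivalent.

Yes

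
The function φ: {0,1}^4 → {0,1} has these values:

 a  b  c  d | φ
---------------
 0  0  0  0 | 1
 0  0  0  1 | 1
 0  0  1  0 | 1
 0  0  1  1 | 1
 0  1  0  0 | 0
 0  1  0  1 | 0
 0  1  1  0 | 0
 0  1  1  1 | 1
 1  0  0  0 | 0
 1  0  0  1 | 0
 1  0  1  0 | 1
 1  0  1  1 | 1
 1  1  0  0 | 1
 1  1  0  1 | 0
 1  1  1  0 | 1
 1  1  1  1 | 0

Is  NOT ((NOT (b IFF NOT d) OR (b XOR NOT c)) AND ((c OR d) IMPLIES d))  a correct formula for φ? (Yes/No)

Check the formula against φ row by row:
  a=0, b=0, c=0, d=0: formula gives 0, but φ = 1 ✗
Row (0,0,0,0) is a counterexample, so the formula is not equivalent to φ.

No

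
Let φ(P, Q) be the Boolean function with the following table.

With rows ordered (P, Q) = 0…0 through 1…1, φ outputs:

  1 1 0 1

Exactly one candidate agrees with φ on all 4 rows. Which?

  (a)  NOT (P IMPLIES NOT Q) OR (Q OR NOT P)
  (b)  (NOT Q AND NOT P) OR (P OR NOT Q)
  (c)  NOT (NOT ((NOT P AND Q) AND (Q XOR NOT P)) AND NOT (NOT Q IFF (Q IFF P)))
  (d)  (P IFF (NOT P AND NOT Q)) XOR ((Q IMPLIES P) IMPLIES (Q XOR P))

(b) fails at (0,1): the formula yields 0, φ is 1.
(c) fails at (1,1): the formula yields 0, φ is 1.
(d) fails at (0,0): the formula yields 0, φ is 1.
Only (a) survives; checking it on all 4 rows confirms it matches φ.

a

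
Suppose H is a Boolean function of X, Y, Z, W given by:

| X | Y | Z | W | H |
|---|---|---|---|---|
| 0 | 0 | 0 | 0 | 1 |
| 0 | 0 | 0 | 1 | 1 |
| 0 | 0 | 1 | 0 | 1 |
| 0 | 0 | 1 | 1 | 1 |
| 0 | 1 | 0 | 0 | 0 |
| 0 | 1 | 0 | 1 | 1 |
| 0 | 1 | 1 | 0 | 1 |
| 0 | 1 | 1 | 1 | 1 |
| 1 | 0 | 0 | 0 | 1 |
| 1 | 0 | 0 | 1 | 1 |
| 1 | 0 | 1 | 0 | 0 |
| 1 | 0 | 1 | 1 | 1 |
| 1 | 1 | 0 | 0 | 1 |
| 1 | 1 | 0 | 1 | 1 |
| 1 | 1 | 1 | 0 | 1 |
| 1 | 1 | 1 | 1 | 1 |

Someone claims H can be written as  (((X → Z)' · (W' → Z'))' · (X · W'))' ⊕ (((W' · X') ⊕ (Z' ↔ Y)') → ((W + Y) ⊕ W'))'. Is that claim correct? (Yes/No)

Yes

Check the formula against H row by row:
  X=0, Y=0, Z=0, W=0: formula gives 1, H = 1 ✓
  X=0, Y=0, Z=0, W=1: formula gives 1, H = 1 ✓
  X=0, Y=0, Z=1, W=0: formula gives 1, H = 1 ✓
  X=0, Y=0, Z=1, W=1: formula gives 1, H = 1 ✓
  … (the remaining 12 rows also agree.)
No disagreement on any input; they are logically equivalent.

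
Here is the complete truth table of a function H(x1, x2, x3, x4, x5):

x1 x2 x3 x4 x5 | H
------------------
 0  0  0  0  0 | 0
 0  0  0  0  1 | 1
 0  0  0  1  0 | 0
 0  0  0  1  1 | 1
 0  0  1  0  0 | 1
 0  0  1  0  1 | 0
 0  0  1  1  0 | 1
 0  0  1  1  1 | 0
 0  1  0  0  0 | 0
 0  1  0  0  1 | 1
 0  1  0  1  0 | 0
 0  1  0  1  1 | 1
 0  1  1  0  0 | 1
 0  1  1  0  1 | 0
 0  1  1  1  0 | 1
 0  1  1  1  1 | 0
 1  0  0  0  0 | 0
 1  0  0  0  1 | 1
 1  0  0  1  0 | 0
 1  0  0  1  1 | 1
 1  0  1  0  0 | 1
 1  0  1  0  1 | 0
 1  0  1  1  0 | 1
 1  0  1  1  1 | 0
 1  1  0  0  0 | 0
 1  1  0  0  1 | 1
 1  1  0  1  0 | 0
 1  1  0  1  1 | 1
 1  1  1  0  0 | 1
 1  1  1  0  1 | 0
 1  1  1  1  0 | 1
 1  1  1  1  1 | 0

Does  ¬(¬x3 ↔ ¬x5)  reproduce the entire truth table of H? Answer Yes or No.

Yes

Evaluate ¬(¬x3 ↔ ¬x5) on each row and compare to H:
  x1=0, x2=0, x3=0, x4=0, x5=0: formula gives 0, H = 0 ✓
  x1=0, x2=0, x3=0, x4=0, x5=1: formula gives 1, H = 1 ✓
  x1=0, x2=0, x3=0, x4=1, x5=0: formula gives 0, H = 0 ✓
  x1=0, x2=0, x3=0, x4=1, x5=1: formula gives 1, H = 1 ✓
  … (the remaining 28 rows also agree.)
Every row agrees, so the formula is equivalent.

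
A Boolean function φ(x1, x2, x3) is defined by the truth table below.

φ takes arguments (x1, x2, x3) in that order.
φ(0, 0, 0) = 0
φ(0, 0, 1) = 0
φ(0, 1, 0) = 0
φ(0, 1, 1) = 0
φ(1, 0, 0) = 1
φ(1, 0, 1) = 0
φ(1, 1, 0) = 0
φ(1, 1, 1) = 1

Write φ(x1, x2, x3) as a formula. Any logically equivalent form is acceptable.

φ=1 on 2 inputs: (1,0,0), (1,1,1). Reading each as a conjunction of literals (x1·¬x2·¬x3, x1·x2·x3) and taking the OR gives the canonical DNF.

φ(x1, x2, x3) = ((x1 AND NOT x2) AND NOT x3) OR ((x1 AND x2) AND x3)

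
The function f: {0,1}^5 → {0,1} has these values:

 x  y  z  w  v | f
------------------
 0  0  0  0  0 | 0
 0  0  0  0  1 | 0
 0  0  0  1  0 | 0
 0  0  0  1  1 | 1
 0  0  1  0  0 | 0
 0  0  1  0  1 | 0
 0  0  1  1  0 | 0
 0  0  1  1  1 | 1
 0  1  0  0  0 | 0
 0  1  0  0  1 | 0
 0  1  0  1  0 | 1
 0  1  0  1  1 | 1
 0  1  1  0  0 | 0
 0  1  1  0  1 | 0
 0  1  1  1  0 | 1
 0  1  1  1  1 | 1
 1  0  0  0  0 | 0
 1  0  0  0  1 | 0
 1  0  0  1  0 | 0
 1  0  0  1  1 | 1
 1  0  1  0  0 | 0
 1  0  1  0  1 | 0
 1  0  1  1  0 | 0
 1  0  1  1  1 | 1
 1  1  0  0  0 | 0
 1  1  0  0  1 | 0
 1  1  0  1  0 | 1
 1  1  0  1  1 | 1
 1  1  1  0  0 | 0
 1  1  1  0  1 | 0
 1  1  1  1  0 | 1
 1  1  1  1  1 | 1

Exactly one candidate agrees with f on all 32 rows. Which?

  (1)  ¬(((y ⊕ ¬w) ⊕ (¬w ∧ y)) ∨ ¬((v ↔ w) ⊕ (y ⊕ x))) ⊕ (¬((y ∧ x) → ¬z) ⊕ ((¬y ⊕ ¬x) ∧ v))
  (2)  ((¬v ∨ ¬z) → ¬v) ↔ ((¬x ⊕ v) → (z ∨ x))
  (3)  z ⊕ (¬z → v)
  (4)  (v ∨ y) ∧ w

4

(1) fails at (0,1,0,0,1): the formula yields 1, f is 0.
(2) fails at (0,0,0,1,1): the formula yields 0, f is 1.
(3) fails at (0,0,0,0,1): the formula yields 1, f is 0.
Only (4) survives; checking it on all 32 rows confirms it matches f.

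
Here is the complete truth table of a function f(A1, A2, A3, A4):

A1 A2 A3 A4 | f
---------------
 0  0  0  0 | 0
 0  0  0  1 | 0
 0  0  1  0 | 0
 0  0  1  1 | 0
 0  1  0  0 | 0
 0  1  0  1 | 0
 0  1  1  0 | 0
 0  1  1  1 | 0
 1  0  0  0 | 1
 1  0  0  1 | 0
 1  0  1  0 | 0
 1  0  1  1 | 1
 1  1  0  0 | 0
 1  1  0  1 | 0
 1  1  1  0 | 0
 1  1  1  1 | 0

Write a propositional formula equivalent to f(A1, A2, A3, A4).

f(A1, A2, A3, A4) = (((A1 AND NOT A2) AND NOT A3) AND NOT A4) OR (((A1 AND NOT A2) AND A3) AND A4)

f=1 on 2 inputs: (1,0,0,0), (1,0,1,1). Reading each as a conjunction of literals (A1·¬A2·¬A3·¬A4, A1·¬A2·A3·A4) and taking the OR gives the canonical DNF.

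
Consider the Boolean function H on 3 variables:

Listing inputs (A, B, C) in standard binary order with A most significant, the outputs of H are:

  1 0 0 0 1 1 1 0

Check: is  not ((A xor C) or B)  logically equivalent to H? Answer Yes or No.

Check the formula against H row by row:
  A=0, B=0, C=0: formula gives 1, H = 1 ✓
  A=0, B=0, C=1: formula gives 0, H = 0 ✓
  A=0, B=1, C=0: formula gives 0, H = 0 ✓
  A=0, B=1, C=1: formula gives 0, H = 0 ✓
  A=1, B=0, C=0: formula gives 0, but H = 1 ✗
A single disagreement suffices: at (1,0,0) they differ, so the formula does not compute H.

No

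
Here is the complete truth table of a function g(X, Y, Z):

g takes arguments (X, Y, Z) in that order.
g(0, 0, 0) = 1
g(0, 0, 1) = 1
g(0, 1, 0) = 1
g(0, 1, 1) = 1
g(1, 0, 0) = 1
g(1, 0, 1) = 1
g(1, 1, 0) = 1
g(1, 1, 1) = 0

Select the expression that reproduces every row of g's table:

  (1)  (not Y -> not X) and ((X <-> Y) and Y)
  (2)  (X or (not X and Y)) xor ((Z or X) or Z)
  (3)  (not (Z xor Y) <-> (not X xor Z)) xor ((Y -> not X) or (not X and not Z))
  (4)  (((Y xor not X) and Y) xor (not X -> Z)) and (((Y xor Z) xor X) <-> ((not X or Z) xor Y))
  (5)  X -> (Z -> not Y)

5

(1) disagrees with g on (0,0,0) (formula → 0, table → 1); rule it out.
(2) disagrees with g on (0,0,0) (formula → 0, table → 1); rule it out.
(3) disagrees with g on (0,0,0) (formula → 0, table → 1); rule it out.
(4) disagrees with g on (0,0,0) (formula → 0, table → 1); rule it out.
Only (5) survives; checking it on all 8 rows confirms it matches g.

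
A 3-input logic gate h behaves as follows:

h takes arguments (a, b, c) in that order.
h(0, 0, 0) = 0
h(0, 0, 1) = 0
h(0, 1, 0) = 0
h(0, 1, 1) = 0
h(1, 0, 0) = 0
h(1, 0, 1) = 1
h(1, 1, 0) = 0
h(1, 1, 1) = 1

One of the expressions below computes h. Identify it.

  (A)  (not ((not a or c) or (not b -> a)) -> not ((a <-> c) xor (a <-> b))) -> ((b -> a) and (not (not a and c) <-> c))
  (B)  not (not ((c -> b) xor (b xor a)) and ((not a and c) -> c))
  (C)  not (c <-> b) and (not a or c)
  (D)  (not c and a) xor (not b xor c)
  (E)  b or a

(B) fails at (0,0,0): the formula yields 1, h is 0.
(C) fails at (0,0,1): the formula yields 1, h is 0.
(D) fails at (0,0,0): the formula yields 1, h is 0.
(E) fails at (0,1,0): the formula yields 1, h is 0.
That leaves (A). Evaluating it on every row reproduces the table of h exactly.

A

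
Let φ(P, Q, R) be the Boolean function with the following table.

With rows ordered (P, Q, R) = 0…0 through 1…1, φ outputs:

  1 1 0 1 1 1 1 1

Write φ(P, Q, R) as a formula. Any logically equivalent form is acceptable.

Only row (0,1,0) gives 0. So φ is 1 everywhere except there — the complement of the minterm ¬P·Q·¬R.

φ(P, Q, R) = ~((~P & Q) & ~R)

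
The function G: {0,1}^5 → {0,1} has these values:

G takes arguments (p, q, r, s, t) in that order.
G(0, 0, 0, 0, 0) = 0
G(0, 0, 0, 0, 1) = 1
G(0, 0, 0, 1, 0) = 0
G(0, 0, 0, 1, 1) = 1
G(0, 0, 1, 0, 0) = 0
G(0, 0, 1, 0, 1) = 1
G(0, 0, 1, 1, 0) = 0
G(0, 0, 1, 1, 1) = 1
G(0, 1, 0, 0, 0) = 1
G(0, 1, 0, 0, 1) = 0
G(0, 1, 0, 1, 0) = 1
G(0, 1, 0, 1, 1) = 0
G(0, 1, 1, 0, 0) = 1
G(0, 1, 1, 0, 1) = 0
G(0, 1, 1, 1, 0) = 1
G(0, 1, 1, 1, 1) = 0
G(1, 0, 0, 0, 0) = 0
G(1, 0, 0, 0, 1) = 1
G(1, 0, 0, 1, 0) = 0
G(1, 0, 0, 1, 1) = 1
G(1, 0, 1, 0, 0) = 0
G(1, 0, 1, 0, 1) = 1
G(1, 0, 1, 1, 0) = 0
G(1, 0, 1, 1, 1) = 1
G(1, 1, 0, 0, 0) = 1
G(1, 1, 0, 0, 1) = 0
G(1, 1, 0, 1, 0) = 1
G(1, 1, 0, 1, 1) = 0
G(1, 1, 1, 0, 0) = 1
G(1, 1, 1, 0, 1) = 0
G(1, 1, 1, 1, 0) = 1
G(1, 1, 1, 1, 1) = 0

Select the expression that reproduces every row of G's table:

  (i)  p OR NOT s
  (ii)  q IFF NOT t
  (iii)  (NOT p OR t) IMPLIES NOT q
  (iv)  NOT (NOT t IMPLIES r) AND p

(i): at (0,0,0,0,0) it gives 1, but G = 0 — eliminated.
(iii): at (0,0,0,0,0) it gives 1, but G = 0 — eliminated.
(iv): at (0,0,0,0,1) it gives 0, but G = 1 — eliminated.
Only (ii) survives; checking it on all 32 rows confirms it matches G.

ii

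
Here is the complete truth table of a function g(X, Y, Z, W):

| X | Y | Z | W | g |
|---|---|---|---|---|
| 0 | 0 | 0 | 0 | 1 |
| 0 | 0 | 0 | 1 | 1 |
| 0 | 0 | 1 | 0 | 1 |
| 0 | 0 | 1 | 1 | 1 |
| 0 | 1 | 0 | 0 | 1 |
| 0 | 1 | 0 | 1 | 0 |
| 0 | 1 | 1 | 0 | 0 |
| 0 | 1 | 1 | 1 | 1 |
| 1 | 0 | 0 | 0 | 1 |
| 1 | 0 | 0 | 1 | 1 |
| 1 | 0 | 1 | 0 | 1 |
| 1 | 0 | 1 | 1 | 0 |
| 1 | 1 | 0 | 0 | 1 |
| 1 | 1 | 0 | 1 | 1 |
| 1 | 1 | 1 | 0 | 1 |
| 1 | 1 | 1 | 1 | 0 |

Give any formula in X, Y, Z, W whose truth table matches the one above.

g(X, Y, Z, W) = ¬((((((¬X ∧ Y) ∧ ¬Z) ∧ W) ∨ (((¬X ∧ Y) ∧ Z) ∧ ¬W)) ∨ (((X ∧ ¬Y) ∧ Z) ∧ W)) ∨ (((X ∧ Y) ∧ Z) ∧ W))

g is 0 on only 4 rows — (0,1,0,1), (0,1,1,0), (1,0,1,1), (1,1,1,1). Writing each as a minterm (¬X·Y·¬Z·W, ¬X·Y·Z·¬W, X·¬Y·Z·W, X·Y·Z·W) and OR-ing them characterizes exactly where g=0, so g is the negation of that disjunction.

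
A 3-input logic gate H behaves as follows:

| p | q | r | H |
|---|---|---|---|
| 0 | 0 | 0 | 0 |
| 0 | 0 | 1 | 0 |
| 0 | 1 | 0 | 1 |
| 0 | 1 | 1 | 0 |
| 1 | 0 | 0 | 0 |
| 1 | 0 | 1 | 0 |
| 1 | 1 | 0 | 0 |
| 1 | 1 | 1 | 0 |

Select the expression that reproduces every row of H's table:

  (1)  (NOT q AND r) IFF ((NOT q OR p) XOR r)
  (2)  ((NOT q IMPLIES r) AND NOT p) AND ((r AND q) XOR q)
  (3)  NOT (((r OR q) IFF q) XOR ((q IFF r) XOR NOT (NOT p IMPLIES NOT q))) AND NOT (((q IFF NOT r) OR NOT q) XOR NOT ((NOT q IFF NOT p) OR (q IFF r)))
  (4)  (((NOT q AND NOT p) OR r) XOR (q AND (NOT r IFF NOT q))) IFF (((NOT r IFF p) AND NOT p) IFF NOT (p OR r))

(1) fails at (1,1,1): the formula yields 1, H is 0.
(3) fails at (1,0,1): the formula yields 1, H is 0.
(4) fails at (0,1,1): the formula yields 1, H is 0.
Only (2) survives; checking it on all 8 rows confirms it matches H.

2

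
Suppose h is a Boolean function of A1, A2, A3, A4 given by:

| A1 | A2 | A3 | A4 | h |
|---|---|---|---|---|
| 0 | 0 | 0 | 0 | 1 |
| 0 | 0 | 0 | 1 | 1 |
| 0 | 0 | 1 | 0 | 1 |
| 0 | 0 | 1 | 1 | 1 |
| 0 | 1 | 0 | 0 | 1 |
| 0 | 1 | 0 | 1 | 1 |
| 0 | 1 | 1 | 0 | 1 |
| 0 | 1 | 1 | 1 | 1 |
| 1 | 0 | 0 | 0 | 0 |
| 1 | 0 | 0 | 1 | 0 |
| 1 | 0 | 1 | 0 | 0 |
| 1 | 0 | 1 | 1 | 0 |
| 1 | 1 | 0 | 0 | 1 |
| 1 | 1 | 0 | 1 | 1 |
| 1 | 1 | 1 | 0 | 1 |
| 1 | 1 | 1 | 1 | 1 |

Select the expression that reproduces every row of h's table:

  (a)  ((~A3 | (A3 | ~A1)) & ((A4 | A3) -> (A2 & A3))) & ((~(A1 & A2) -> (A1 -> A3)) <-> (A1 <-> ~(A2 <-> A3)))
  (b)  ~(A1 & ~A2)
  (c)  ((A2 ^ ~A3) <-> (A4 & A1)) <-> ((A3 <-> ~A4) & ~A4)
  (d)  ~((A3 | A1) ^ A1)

(a) disagrees with h on (0,0,0,1) (formula → 0, table → 1); rule it out.
(c) disagrees with h on (0,0,1,1) (formula → 0, table → 1); rule it out.
(d) disagrees with h on (0,0,1,0) (formula → 0, table → 1); rule it out.
Only (b) survives; checking it on all 16 rows confirms it matches h.

b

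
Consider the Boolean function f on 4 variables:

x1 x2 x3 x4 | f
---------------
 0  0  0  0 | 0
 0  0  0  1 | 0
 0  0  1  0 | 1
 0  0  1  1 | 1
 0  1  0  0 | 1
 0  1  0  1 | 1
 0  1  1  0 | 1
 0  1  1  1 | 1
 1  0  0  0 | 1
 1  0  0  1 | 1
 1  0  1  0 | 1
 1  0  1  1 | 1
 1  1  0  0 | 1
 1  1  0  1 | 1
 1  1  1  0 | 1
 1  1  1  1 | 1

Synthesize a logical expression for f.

f(x1, x2, x3, x4) = not ((((not x1 and not x2) and not x3) and not x4) or (((not x1 and not x2) and not x3) and x4))

There are just 2 zero rows: (0,0,0,0), (0,0,0,1). Their minterms are ¬x1·¬x2·¬x3·¬x4, ¬x1·¬x2·¬x3·x4; the OR of those covers precisely the 0-outputs, and negating it yields f.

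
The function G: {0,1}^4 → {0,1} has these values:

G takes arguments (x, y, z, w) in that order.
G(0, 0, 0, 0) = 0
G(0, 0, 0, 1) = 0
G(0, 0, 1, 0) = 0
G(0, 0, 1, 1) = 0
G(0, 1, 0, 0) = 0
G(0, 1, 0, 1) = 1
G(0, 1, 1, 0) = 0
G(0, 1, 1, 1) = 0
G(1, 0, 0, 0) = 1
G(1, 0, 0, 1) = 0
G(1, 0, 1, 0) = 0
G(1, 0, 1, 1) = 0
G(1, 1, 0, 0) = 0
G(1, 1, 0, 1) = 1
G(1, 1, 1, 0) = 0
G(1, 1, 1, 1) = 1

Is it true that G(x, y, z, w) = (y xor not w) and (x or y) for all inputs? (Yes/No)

No

Check the formula against G row by row:
  x=0, y=0, z=0, w=0: formula gives 0, G = 0 ✓
  x=0, y=0, z=0, w=1: formula gives 0, G = 0 ✓
  x=0, y=0, z=1, w=0: formula gives 0, G = 0 ✓
  x=0, y=0, z=1, w=1: formula gives 0, G = 0 ✓
  …
  x=0, y=1, z=1, w=1: formula gives 1, but G = 0 ✗
Since they disagree at (0,1,1,1), the expression is not a correct formula for G.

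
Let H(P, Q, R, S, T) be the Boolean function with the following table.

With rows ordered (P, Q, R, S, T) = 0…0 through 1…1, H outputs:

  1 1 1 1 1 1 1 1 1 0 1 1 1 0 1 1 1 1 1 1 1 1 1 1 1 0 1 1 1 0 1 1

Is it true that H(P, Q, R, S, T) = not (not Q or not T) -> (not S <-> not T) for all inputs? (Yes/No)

Yes

Test each input against both H and the formula:
  P=0, Q=0, R=0, S=0, T=0: formula gives 1, H = 1 ✓
  P=0, Q=0, R=0, S=0, T=1: formula gives 1, H = 1 ✓
  P=0, Q=0, R=0, S=1, T=0: formula gives 1, H = 1 ✓
  P=0, Q=0, R=0, S=1, T=1: formula gives 1, H = 1 ✓
  … (the remaining 28 rows also agree.)
No disagreement on any input; they are logically equivalent.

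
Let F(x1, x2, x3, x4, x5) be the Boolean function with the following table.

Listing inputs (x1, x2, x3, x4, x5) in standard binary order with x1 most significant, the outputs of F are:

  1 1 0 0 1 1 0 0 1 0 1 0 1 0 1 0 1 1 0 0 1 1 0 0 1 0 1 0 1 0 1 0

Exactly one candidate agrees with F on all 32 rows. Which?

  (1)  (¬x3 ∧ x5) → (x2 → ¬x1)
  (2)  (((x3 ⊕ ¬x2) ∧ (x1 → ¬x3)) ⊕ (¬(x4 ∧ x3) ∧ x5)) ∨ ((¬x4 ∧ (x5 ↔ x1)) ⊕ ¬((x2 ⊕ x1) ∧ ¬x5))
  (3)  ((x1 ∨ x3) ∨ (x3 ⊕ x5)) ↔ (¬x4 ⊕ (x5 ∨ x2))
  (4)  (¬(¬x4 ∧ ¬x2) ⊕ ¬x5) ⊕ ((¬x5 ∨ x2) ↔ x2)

4

(1) fails at (0,0,0,1,0): the formula yields 1, F is 0.
(2) fails at (0,0,0,1,0): the formula yields 1, F is 0.
(3) fails at (0,0,0,0,0): the formula yields 0, F is 1.
That leaves (4). Evaluating it on every row reproduces the table of F exactly.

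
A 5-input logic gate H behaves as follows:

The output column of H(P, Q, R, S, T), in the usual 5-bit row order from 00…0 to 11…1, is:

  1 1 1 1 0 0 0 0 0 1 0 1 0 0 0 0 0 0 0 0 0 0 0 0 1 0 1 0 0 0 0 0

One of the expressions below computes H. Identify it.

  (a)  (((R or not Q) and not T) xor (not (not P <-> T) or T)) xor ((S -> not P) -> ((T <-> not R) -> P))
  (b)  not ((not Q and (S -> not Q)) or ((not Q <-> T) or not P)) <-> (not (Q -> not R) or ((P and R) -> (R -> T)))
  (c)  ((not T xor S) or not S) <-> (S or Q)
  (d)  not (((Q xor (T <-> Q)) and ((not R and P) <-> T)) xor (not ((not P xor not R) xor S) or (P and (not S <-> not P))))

a

(b) fails at (0,0,0,0,0): the formula yields 0, H is 1.
(c) fails at (0,0,0,0,0): the formula yields 0, H is 1.
(d) fails at (0,0,0,0,1): the formula yields 0, H is 1.
That leaves (a). Evaluating it on every row reproduces the table of H exactly.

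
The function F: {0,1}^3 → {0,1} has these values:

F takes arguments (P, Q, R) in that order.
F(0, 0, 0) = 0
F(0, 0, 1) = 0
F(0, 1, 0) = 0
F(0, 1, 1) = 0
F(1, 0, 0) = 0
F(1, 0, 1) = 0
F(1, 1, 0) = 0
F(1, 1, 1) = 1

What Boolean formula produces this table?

The output is 1 only when every input is 1 — the AND of all inputs.

F(P, Q, R) = (P and Q) and R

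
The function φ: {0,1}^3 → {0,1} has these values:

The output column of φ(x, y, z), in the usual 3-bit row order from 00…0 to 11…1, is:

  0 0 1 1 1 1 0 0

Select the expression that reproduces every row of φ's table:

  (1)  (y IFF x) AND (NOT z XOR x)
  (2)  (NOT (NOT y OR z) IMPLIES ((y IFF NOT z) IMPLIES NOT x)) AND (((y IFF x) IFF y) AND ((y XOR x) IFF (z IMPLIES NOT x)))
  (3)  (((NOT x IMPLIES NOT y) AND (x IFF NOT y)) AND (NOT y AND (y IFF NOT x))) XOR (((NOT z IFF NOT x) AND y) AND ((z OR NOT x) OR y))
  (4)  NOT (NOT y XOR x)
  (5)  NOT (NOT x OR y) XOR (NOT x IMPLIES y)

(1): at (0,0,0) it gives 1, but φ = 0 — eliminated.
(2): at (0,1,0) it gives 0, but φ = 1 — eliminated.
(3): at (0,1,1) it gives 0, but φ = 1 — eliminated.
(5): at (1,0,0) it gives 0, but φ = 1 — eliminated.
Only (4) survives; checking it on all 8 rows confirms it matches φ.

4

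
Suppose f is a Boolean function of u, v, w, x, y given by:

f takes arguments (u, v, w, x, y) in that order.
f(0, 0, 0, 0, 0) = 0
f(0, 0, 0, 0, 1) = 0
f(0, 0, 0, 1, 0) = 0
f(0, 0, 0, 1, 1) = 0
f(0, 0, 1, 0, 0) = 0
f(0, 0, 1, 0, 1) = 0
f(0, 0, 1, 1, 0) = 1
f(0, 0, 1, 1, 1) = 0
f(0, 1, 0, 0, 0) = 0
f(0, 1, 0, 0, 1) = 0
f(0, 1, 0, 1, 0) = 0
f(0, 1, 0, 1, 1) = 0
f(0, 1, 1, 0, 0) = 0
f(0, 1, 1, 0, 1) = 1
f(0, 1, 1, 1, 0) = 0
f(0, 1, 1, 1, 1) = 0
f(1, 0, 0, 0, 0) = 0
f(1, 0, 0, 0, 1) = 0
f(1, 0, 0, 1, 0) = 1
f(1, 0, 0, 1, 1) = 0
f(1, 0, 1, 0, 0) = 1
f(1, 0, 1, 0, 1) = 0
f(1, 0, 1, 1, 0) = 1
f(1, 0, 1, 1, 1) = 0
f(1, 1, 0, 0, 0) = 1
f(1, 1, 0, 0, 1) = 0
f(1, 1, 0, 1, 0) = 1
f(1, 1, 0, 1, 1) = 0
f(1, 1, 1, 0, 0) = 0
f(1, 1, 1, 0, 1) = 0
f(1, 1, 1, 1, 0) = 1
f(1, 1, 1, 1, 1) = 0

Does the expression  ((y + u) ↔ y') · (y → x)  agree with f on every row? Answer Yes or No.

No

Evaluate ((y + u) ↔ y') · (y → x) on each row and compare to f:
  u=0, v=0, w=0, x=0, y=0: formula gives 0, f = 0 ✓
  u=0, v=0, w=0, x=0, y=1: formula gives 0, f = 0 ✓
  u=0, v=0, w=0, x=1, y=0: formula gives 0, f = 0 ✓
  u=0, v=0, w=0, x=1, y=1: formula gives 0, f = 0 ✓
  …
  u=0, v=0, w=1, x=1, y=0: formula gives 0, but f = 1 ✗
A single disagreement suffices: at (0,0,1,1,0) they differ, so the formula does not compute f.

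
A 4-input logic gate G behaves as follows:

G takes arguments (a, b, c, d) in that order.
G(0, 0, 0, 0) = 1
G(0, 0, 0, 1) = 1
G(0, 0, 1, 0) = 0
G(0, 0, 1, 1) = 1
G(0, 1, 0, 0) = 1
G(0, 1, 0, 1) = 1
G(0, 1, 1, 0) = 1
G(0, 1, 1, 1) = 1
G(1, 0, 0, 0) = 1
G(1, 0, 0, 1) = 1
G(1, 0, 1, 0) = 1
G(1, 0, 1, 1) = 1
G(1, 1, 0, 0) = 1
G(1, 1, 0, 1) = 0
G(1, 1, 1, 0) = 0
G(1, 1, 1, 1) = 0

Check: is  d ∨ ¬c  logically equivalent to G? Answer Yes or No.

Check the formula against G row by row:
  a=0, b=0, c=0, d=0: formula gives 1, G = 1 ✓
  a=0, b=0, c=0, d=1: formula gives 1, G = 1 ✓
  a=0, b=0, c=1, d=0: formula gives 0, G = 0 ✓
  a=0, b=0, c=1, d=1: formula gives 1, G = 1 ✓
  …
  a=0, b=1, c=1, d=0: formula gives 0, but G = 1 ✗
Row (0,1,1,0) is a counterexample, so the formula is not equivalent to G.

No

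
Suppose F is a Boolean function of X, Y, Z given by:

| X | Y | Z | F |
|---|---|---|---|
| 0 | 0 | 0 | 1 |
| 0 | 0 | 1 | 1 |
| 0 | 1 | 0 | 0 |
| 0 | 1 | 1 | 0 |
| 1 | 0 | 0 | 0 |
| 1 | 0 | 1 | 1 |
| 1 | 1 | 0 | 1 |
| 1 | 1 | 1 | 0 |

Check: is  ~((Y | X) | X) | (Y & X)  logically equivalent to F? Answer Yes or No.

No

Check the formula against F row by row:
  X=0, Y=0, Z=0: formula gives 1, F = 1 ✓
  X=0, Y=0, Z=1: formula gives 1, F = 1 ✓
  X=0, Y=1, Z=0: formula gives 0, F = 0 ✓
  X=0, Y=1, Z=1: formula gives 0, F = 0 ✓
  X=1, Y=0, Z=0: formula gives 0, F = 0 ✓
  X=1, Y=0, Z=1: formula gives 0, but F = 1 ✗
Since they disagree at (1,0,1), the expression is not a correct formula for F.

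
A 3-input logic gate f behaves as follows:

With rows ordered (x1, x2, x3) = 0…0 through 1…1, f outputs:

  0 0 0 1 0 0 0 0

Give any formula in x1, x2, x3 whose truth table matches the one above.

Only row (0,1,1) gives 1. That row's minterm ¬x1·x2·x3 is f directly.

f(x1, x2, x3) = (x1' · x2) · x3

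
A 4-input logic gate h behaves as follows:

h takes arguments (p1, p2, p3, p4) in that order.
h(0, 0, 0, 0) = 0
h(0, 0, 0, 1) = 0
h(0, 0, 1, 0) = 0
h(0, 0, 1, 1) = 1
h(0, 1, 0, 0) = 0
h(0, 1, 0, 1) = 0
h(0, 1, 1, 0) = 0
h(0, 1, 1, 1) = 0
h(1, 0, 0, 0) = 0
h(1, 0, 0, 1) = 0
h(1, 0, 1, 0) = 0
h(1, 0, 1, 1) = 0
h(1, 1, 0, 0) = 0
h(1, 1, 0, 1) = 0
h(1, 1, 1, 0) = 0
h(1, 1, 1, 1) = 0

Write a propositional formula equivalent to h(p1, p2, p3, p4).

h(p1, p2, p3, p4) = ((p1' · p2') · p3) · p4

Only row (0,0,1,1) gives 1. That row's minterm ¬p1·¬p2·p3·p4 is h directly.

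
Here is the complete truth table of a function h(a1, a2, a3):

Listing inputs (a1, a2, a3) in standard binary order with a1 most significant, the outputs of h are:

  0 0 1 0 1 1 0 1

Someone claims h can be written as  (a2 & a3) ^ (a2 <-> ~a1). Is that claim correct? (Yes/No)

Evaluate (a2 & a3) ^ (a2 <-> ~a1) on each row and compare to h:
  a1=0, a2=0, a3=0: formula gives 0, h = 0 ✓
  a1=0, a2=0, a3=1: formula gives 0, h = 0 ✓
  a1=0, a2=1, a3=0: formula gives 1, h = 1 ✓
  a1=0, a2=1, a3=1: formula gives 0, h = 0 ✓
  a1=1, a2=0, a3=0: formula gives 1, h = 1 ✓
  …and likewise for the remaining 3 rows.
All 8 rows match — the expression computes h exactly.

Yes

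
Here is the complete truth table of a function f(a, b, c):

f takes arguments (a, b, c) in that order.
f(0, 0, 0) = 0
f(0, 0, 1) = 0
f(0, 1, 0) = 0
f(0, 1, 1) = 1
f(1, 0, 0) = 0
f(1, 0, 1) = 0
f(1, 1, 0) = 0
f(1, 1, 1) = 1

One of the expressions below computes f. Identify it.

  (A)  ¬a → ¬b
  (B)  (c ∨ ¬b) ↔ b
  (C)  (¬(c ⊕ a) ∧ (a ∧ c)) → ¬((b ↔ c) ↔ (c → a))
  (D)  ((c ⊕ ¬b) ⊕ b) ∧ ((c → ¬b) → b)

(A): at (0,0,0) it gives 1, but f = 0 — eliminated.
(C): at (0,0,0) it gives 1, but f = 0 — eliminated.
(D): at (0,1,0) it gives 1, but f = 0 — eliminated.
Only (B) survives; checking it on all 8 rows confirms it matches f.

B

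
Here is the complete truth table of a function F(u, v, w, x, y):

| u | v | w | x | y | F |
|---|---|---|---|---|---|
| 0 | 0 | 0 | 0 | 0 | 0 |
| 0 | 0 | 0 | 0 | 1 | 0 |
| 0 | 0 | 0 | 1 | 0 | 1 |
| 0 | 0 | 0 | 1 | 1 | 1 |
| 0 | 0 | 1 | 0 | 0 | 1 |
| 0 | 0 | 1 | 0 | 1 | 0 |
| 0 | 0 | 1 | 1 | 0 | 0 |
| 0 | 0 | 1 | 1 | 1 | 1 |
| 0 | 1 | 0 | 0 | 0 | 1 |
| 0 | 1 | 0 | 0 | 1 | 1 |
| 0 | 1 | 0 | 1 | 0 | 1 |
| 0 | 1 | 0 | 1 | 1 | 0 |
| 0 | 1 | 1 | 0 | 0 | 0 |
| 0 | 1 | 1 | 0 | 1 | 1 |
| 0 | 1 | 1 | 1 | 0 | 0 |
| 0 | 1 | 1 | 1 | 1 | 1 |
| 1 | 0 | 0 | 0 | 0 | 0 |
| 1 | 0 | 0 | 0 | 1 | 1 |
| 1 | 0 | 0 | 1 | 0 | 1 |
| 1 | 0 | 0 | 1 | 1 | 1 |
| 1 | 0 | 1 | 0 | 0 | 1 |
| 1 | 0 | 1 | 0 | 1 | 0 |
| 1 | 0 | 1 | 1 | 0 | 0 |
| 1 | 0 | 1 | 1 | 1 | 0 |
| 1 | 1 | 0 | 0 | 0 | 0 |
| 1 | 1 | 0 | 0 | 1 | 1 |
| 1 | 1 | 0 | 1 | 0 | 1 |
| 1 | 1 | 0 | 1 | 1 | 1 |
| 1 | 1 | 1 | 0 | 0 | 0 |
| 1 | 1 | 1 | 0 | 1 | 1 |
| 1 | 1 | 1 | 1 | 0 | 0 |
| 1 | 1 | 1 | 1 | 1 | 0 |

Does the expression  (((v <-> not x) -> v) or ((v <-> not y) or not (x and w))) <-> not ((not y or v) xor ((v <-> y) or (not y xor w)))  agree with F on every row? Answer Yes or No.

Evaluate (((v <-> not x) -> v) or ((v <-> not y) or not (x and w))) <-> not ((not y or v) xor ((v <-> y) or (not y xor w))) on each row and compare to F:
  u=0, v=0, w=0, x=0, y=0: formula gives 1, but F = 0 ✗
A single disagreement suffices: at (0,0,0,0,0) they differ, so the formula does not compute F.

No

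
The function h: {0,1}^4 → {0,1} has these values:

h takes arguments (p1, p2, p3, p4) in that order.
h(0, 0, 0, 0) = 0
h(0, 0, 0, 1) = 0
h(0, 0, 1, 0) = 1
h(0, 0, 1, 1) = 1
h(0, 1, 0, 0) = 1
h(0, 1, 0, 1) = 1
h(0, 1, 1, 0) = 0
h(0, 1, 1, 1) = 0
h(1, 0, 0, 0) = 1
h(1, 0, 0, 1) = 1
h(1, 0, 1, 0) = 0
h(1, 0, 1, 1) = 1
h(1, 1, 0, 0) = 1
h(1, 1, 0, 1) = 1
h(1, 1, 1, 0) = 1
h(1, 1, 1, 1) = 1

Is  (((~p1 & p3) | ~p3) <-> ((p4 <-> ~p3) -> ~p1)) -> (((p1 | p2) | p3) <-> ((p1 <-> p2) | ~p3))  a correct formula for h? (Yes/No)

Yes

Evaluate (((~p1 & p3) | ~p3) <-> ((p4 <-> ~p3) -> ~p1)) -> (((p1 | p2) | p3) <-> ((p1 <-> p2) | ~p3)) on each row and compare to h:
  p1=0, p2=0, p3=0, p4=0: formula gives 0, h = 0 ✓
  p1=0, p2=0, p3=0, p4=1: formula gives 0, h = 0 ✓
  p1=0, p2=0, p3=1, p4=0: formula gives 1, h = 1 ✓
  p1=0, p2=0, p3=1, p4=1: formula gives 1, h = 1 ✓
  … (the remaining 12 rows also agree.)
No disagreement on any input; they are logically equivalent.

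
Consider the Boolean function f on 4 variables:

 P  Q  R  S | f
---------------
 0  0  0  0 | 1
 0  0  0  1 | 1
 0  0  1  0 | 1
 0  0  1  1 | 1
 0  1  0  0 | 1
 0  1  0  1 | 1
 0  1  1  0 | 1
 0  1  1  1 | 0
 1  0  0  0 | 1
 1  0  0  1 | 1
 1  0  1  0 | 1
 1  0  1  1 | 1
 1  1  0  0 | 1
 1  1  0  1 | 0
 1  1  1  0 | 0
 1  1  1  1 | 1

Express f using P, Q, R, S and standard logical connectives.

f(P, Q, R, S) = NOT (((((NOT P AND Q) AND R) AND S) OR (((P AND Q) AND NOT R) AND S)) OR (((P AND Q) AND R) AND NOT S))

There are just 3 zero rows: (0,1,1,1), (1,1,0,1), (1,1,1,0). Their minterms are ¬P·Q·R·S, P·Q·¬R·S, P·Q·R·¬S; the OR of those covers precisely the 0-outputs, and negating it yields f.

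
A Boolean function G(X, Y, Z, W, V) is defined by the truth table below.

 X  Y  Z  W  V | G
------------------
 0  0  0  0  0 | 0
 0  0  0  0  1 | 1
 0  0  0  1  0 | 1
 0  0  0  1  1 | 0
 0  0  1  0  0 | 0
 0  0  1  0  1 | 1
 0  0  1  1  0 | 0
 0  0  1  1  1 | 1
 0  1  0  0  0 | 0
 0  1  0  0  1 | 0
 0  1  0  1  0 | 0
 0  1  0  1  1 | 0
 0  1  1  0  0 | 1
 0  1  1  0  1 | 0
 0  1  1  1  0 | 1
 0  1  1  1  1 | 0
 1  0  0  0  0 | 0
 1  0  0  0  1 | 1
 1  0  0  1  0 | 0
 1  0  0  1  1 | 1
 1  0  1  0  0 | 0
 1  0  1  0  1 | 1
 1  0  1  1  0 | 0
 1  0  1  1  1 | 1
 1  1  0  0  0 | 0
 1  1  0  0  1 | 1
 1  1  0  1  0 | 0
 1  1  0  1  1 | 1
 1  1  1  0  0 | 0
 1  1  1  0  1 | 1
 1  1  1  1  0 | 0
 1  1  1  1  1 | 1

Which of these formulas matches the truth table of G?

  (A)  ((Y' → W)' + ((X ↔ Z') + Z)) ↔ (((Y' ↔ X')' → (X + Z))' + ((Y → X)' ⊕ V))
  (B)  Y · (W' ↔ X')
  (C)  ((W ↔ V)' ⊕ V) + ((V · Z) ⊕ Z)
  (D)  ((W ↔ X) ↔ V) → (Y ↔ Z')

A

(B) disagrees with G on (0,0,0,0,1) (formula → 0, table → 1); rule it out.
(C) disagrees with G on (0,0,0,0,1) (formula → 0, table → 1); rule it out.
(D) disagrees with G on (0,0,0,0,0) (formula → 1, table → 0); rule it out.
(A) is the remaining candidate, and it agrees with G on all 32 inputs.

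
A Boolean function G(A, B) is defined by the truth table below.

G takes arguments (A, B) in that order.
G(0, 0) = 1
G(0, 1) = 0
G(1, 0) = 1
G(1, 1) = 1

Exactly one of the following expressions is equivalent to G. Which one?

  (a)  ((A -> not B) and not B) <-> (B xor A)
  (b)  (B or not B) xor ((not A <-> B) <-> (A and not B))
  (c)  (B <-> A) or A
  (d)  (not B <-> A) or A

(a) disagrees with G on (0,0) (formula → 0, table → 1); rule it out.
(b) disagrees with G on (0,0) (formula → 0, table → 1); rule it out.
(d) disagrees with G on (0,0) (formula → 0, table → 1); rule it out.
(c) is the remaining candidate, and it agrees with G on all 4 inputs.

c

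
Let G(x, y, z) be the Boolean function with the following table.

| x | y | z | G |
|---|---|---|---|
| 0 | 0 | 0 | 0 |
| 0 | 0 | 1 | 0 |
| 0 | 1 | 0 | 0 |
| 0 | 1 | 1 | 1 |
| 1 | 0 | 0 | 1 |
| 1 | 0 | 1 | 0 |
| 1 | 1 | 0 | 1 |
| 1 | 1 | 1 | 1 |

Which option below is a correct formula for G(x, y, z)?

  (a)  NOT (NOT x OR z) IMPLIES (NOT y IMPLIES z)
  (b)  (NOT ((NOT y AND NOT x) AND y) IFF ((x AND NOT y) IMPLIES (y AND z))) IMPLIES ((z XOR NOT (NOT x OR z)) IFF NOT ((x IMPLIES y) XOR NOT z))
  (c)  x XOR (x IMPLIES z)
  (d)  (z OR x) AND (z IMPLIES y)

(a) fails at (0,0,0): the formula yields 1, G is 0.
(b) fails at (0,1,1): the formula yields 0, G is 1.
(c) fails at (0,0,0): the formula yields 1, G is 0.
That leaves (d). Evaluating it on every row reproduces the table of G exactly.

d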